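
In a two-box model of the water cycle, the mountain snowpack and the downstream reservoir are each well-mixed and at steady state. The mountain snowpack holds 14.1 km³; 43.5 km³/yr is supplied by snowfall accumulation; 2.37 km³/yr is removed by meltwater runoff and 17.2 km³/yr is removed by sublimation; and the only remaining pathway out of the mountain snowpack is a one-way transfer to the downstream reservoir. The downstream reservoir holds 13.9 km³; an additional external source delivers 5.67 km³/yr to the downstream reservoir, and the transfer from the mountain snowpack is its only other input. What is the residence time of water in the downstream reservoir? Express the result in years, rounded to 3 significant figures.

0.470 yr

Balance the mountain snowpack: ΣF_in = 43.500 km³/yr.
Transfer to the downstream reservoir = ΣF_in − (2.37 + 17.2) = 23.930 km³/yr.
Total input to the downstream reservoir = 23.930 + 5.67 = 29.600 km³/yr; at steady state this equals its total output.
τ = M / F = 13.9 / 29.600 = 0.4696 yr.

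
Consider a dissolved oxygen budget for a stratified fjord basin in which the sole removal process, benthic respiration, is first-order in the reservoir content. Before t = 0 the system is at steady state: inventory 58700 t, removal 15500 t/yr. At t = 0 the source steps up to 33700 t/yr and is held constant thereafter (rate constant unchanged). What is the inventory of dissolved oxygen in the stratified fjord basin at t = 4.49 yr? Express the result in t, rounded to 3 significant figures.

107000 t

Residence time τ = M₀/F₀ = 3.787 yr. The eventual steady state is M_∞ = M₀·(F₁/F₀) = 58700 × 33700/15500 = 127630 t.
The anomaly ΔM(t) = M(t) − M_∞ decays as ΔM₀·e^(−t/τ) with ΔM₀ = 58700 − 127630 = −68930 t.
At t = 4.49 yr, e^(−t/τ) = e^(−1.186) = 0.3056, so ΔM = −21060 t and M = 127630 − 21060 = 106560 t.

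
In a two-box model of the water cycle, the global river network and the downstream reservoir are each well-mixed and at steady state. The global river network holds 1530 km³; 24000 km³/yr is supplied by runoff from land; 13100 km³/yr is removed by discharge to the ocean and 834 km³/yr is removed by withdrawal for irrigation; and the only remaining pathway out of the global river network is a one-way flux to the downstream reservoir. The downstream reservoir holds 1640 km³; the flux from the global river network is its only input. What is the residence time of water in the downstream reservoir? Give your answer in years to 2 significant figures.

Balance the global river network: ΣF_in = 24000 km³/yr.
Flux to the downstream reservoir = ΣF_in − (13100 + 834) = 10066 km³/yr.
At steady state the output of the downstream reservoir equals its input, 10066 km³/yr.
τ = M / F = 1640 / 10066 = 0.1629 yr.

0.16 yr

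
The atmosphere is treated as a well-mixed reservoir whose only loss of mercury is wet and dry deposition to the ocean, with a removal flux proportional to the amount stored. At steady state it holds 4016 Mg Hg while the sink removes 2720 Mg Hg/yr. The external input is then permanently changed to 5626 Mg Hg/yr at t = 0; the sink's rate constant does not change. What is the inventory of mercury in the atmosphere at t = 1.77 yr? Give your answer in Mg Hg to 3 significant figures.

The sink rate constant is k = F₀/M₀ = 2720/4016 = 0.6773 yr⁻¹.
Solving dM/dt = F₁ − kM with M(0) = M₀ gives M(t) = F₁/k + (M₀ − F₁/k)·e^(−kt).
F₁/k = 5626/0.6773 = 8306.6 Mg Hg; kt = 0.6773 × 1.77 = 1.199, e^(−kt) = 0.3016.
M(1.77) = 8306.6 + (4016 − 8306.6) × 0.3016 = 8306.6 − 1294 = 7012.8 Mg Hg.

7010 Mg Hg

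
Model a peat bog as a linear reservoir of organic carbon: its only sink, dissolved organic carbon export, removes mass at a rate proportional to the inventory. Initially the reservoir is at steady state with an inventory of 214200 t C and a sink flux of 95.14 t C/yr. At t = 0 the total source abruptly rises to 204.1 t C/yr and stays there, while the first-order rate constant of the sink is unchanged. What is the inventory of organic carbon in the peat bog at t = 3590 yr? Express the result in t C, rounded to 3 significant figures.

τ = M₀/F₀ = 214200/95.14 = 2251 yr; rate constant k = 1/τ.
New steady state M_∞ = F₁/k = F₁·τ = 204.1 × 2251 = 459510 t C.
M(t) = M_∞ + (M₀ − M_∞)·e^(−t/τ); t/τ = 3590/2251 = 1.595, so e^(−t/τ) = 0.2030.
M(t) = 459510 − 245300 × 0.2030 = 409720 t C.

410000 t C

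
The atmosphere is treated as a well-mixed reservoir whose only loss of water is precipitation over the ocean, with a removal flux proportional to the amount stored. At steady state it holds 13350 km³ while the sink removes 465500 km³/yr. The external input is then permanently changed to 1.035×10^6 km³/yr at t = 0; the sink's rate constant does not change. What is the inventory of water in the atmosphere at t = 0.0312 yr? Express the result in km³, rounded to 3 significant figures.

Residence time τ = M₀/F₀ = 0.02868 yr. The eventual steady state is M_∞ = M₀·(F₁/F₀) = 13350 × 1.035×10^6/465500 = 29683 km³.
The anomaly ΔM(t) = M(t) − M_∞ decays as ΔM₀·e^(−t/τ) with ΔM₀ = 13350 − 29683 = −16330 km³.
At t = 0.0312 yr, e^(−t/τ) = e^(−1.088) = 0.3369, so ΔM = −5503 km³ and M = 29683 − 5503 = 24180 km³.

24200 km³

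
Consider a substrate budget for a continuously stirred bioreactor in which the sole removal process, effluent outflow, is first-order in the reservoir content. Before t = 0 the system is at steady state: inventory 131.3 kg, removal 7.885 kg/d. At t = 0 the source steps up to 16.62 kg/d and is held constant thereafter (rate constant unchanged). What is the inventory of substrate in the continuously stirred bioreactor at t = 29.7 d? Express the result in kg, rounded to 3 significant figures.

252 kg

The sink rate constant is k = F₀/M₀ = 7.885/131.3 = 0.06005 d⁻¹.
Solving dM/dt = F₁ − kM with M(0) = M₀ gives M(t) = F₁/k + (M₀ − F₁/k)·e^(−kt).
F₁/k = 16.62/0.06005 = 276.75 kg; kt = 0.06005 × 29.7 = 1.784, e^(−kt) = 0.1680.
M(29.7) = 276.75 + (131.3 − 276.75) × 0.1680 = 276.75 − 24.44 = 252.31 kg.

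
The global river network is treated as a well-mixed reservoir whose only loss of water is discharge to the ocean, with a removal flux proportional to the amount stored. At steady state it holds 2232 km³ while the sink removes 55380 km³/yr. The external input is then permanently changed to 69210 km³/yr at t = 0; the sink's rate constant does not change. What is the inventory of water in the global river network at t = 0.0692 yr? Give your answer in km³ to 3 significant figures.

2690 km³

τ = M₀/F₀ = 2232/55380 = 0.04030 yr; rate constant k = 1/τ.
New steady state M_∞ = F₁/k = F₁·τ = 69210 × 0.04030 = 2789.4 km³.
M(t) = M_∞ + (M₀ − M_∞)·e^(−t/τ); t/τ = 0.0692/0.04030 = 1.717, so e^(−t/τ) = 0.1796.
M(t) = 2789.4 − 557.4 × 0.1796 = 2689.3 km³.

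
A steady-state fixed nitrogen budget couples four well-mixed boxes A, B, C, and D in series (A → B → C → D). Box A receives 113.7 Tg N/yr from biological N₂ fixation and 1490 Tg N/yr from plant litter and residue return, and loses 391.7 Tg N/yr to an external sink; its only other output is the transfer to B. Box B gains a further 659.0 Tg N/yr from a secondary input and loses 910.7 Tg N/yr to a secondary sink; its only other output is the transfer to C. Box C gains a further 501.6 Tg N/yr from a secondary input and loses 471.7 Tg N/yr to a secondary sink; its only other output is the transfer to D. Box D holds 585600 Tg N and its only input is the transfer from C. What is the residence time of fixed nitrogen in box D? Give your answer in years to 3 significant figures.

Box A: F(A→B) = (113.7 + 1490) − 391.7 = 1212.0 Tg N/yr.
Box B: F(B→C) = (1212.0 + 659.0) − 910.7 = 960.30 Tg N/yr.
Box C: F(C→D) = (960.30 + 501.6) − 471.7 = 990.20 Tg N/yr.
Box D throughput = its input = 990.20 Tg N/yr; τ = 585600 / 990.20 = 591.4 yr.

591 yr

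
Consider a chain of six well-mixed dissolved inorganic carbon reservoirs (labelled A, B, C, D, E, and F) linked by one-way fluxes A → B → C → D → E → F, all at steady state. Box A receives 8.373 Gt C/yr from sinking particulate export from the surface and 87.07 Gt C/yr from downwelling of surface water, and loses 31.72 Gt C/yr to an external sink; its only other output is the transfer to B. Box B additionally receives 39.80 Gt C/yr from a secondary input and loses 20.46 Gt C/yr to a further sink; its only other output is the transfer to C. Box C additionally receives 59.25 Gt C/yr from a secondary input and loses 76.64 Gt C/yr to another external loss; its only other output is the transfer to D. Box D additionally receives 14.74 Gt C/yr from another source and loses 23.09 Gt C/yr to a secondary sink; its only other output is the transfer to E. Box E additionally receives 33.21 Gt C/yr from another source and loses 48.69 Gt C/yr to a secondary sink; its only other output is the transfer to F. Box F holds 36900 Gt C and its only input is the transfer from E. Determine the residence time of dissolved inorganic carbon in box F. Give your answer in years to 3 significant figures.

Box A: F(A→B) = (8.373 + 87.07) − 31.72 = 63.723 Gt C/yr.
Box B: F(B→C) = (63.723 + 39.80) − 20.46 = 83.063 Gt C/yr.
Box C: F(C→D) = (83.063 + 59.25) − 76.64 = 65.673 Gt C/yr.
Box D: F(D→E) = (65.673 + 14.74) − 23.09 = 57.323 Gt C/yr.
Box E: F(E→F) = (57.323 + 33.21) − 48.69 = 41.843 Gt C/yr.
Box F throughput = its input = 41.843 Gt C/yr; τ = 36900 / 41.843 = 881.9 yr.

882 yr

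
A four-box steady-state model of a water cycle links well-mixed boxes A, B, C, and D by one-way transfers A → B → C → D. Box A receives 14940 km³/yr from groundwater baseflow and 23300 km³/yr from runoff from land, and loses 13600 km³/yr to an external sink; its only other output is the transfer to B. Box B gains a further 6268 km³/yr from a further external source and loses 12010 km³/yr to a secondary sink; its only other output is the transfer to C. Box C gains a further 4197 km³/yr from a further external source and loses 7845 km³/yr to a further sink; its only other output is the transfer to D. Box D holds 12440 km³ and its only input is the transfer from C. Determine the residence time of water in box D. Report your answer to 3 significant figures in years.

Box A: F(A→B) = (14940 + 23300) − 13600 = 24640 km³/yr.
Box B: F(B→C) = (24640 + 6268) − 12010 = 18898 km³/yr.
Box C: F(C→D) = (18898 + 4197) − 7845 = 15250 km³/yr.
Box D throughput = its input = 15250 km³/yr; τ = 12440 / 15250 = 0.8157 yr.

0.816 yr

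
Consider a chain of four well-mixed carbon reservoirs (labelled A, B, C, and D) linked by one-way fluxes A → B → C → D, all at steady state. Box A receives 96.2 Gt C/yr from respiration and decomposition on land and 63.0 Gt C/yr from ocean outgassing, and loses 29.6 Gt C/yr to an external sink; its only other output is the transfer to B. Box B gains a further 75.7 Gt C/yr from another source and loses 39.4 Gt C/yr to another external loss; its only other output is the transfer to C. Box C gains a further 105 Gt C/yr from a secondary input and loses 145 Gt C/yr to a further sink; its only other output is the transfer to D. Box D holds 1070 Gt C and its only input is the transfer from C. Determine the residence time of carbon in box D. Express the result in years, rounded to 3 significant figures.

8.50 yr

Box A: F(A→B) = (96.2 + 63.0) − 29.6 = 129.60 Gt C/yr.
Box B: F(B→C) = (129.60 + 75.7) − 39.4 = 165.90 Gt C/yr.
Box C: F(C→D) = (165.90 + 105) − 145 = 125.90 Gt C/yr.
Box D throughput = its input = 125.90 Gt C/yr; τ = 1070 / 125.90 = 8.499 yr.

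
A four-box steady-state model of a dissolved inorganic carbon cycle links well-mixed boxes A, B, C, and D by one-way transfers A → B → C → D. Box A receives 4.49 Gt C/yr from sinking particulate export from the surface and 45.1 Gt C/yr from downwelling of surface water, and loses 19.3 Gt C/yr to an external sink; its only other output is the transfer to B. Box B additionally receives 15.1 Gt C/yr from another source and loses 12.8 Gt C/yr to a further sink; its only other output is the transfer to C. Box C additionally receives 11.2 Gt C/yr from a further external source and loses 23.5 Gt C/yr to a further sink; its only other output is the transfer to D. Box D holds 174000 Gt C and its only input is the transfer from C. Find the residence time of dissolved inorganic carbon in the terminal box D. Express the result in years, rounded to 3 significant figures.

8580 yr

Box A: F(A→B) = (4.49 + 45.1) − 19.3 = 30.290 Gt C/yr.
Box B: F(B→C) = (30.290 + 15.1) − 12.8 = 32.590 Gt C/yr.
Box C: F(C→D) = (32.590 + 11.2) − 23.5 = 20.290 Gt C/yr.
Box D throughput = its input = 20.290 Gt C/yr; τ = 174000 / 20.290 = 8576 yr.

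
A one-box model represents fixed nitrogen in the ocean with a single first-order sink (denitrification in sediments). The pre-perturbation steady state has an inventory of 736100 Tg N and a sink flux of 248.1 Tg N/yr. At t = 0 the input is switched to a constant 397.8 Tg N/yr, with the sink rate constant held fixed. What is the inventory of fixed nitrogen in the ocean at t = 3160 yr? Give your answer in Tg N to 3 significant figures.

The sink rate constant is k = F₀/M₀ = 248.1/736100 = 0.0003370 yr⁻¹.
Solving dM/dt = F₁ − kM with M(0) = M₀ gives M(t) = F₁/k + (M₀ − F₁/k)·e^(−kt).
F₁/k = 397.8/0.0003370 = 1.1803×10^6 Tg N; kt = 0.0003370 × 3160 = 1.065, e^(−kt) = 0.3447.
M(3160) = 1.1803×10^6 + (736100 − 1.1803×10^6) × 0.3447 = 1.1803×10^6 − 153100 = 1.0272×10^6 Tg N.

1.03×10^6 Tg N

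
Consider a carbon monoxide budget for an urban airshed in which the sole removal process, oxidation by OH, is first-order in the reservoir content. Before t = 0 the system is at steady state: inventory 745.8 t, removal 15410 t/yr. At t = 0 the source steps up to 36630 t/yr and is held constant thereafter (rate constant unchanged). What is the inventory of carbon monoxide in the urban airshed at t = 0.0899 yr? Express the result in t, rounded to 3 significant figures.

1610 t

τ = M₀/F₀ = 745.8/15410 = 0.04840 yr; rate constant k = 1/τ.
New steady state M_∞ = F₁/k = F₁·τ = 36630 × 0.04840 = 1772.8 t.
M(t) = M_∞ + (M₀ − M_∞)·e^(−t/τ); t/τ = 0.0899/0.04840 = 1.858, so e^(−t/τ) = 0.1561.
M(t) = 1772.8 − 1027 × 0.1561 = 1612.5 t.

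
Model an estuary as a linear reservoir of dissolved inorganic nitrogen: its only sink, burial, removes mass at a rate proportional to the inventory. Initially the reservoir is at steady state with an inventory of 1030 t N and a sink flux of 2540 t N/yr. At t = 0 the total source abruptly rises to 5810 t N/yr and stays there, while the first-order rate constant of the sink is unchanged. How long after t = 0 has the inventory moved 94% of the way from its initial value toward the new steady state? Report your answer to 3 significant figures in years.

τ = M₀/F₀ = 1030/2540 = 0.4055 yr.
The remaining gap fraction is e^(−t/τ); 94% covered ⇒ e^(−t/τ) = 0.0600.
t = −τ ln(0.0600) = 0.4055 × 2.813 = 1.141 yr.

1.14 yr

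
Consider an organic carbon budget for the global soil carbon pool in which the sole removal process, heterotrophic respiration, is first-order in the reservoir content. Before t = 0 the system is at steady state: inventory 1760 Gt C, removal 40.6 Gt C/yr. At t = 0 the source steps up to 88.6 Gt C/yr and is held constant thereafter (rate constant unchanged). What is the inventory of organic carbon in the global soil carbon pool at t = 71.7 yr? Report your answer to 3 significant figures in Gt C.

3440 Gt C

The sink rate constant is k = F₀/M₀ = 40.6/1760 = 0.02307 yr⁻¹.
Solving dM/dt = F₁ − kM with M(0) = M₀ gives M(t) = F₁/k + (M₀ − F₁/k)·e^(−kt).
F₁/k = 88.6/0.02307 = 3840.8 Gt C; kt = 0.02307 × 71.7 = 1.654, e^(−kt) = 0.1913.
M(71.7) = 3840.8 + (1760 − 3840.8) × 0.1913 = 3840.8 − 398.0 = 3442.8 Gt C.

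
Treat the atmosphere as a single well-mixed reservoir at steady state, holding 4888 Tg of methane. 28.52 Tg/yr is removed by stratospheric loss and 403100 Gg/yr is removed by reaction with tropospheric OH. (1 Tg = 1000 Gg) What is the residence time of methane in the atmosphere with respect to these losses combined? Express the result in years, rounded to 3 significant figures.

Convert the reaction with tropospheric OH flux: 403100 Gg/yr = 403.1 Tg/yr.
Total removal = 28.52 + 403.1 = 431.62 Tg/yr.
τ = M / ΣF_out = 4888 / 431.62 = 11.32 yr.

11.3 yr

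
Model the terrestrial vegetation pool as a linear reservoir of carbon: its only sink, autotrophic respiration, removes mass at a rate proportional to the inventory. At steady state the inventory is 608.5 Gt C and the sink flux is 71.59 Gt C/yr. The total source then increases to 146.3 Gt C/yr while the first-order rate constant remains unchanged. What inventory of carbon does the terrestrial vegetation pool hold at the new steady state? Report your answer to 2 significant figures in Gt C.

Rate constant k = F/M = 71.59 / 608.5 = 0.1176 yr⁻¹.
At the new steady state, source = k·M_new ⇒ M_new = 146.3 / 0.1176 = 1244 Gt C.
(Equivalently M_new = M × F_new/F_old = 608.5 × 146.3/71.59.)

1200 Gt C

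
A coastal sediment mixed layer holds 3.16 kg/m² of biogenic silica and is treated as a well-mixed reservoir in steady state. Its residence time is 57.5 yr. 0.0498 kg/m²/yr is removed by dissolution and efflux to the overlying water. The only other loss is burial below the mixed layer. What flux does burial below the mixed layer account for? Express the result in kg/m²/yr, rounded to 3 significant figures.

Total removal F = M/τ = 3.16 / 57.5 = 0.05496 kg/m²/yr.
Burial below the mixed layer = F − (0.0498) = 0.05496 − 0.04980 = 0.005157 kg/m²/yr.

0.00516 kg/m²/yr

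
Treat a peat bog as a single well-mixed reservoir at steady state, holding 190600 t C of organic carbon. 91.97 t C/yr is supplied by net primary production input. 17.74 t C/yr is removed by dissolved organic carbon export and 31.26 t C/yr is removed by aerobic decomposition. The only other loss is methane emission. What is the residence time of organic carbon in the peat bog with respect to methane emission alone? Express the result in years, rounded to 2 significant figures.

At steady state ΣF_in = ΣF_out.
ΣF_in = 91.970 t C/yr.
Methane emission flux = ΣF_in − (17.74 + 31.26) = 91.970 − 49.00 = 42.97 t C/yr.
τ = M / F = 190600 / 42.97 = 4436 yr.

4400 yr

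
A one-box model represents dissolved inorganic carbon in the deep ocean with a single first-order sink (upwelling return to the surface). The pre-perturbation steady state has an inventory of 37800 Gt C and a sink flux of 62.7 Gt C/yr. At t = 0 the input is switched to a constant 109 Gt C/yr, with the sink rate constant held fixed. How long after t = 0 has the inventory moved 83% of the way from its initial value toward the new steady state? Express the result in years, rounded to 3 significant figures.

τ = M₀/F₀ = 37800/62.7 = 602.9 yr.
The remaining gap fraction is e^(−t/τ); 83% covered ⇒ e^(−t/τ) = 0.170.
t = −τ ln(0.170) = 602.9 × 1.772 = 1068 yr.

1070 yr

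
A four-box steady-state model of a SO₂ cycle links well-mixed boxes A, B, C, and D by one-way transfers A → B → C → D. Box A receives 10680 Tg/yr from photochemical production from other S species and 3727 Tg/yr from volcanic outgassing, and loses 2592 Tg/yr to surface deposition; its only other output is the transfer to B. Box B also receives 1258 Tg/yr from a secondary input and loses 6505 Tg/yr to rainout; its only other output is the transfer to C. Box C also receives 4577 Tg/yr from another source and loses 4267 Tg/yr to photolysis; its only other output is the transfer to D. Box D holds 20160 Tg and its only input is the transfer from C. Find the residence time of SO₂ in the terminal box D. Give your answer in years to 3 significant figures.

Box A: F(A→B) = (10680 + 3727) − 2592 = 11815 Tg/yr.
Box B: F(B→C) = (11815 + 1258) − 6505 = 6568.0 Tg/yr.
Box C: F(C→D) = (6568.0 + 4577) − 4267 = 6878.0 Tg/yr.
Box D throughput = its input = 6878.0 Tg/yr; τ = 20160 / 6878.0 = 2.931 yr.

2.93 yr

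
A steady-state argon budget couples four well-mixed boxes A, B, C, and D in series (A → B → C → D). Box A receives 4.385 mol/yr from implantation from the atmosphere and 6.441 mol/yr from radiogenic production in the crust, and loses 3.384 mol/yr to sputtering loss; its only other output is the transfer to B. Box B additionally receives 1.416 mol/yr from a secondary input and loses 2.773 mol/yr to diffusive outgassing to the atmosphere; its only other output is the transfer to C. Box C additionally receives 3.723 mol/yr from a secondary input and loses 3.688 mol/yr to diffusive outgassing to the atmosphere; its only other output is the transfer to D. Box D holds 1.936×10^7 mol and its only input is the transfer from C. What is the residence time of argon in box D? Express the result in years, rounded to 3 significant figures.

3.16×10^6 yr

Box A: F(A→B) = (4.385 + 6.441) − 3.384 = 7.4420 mol/yr.
Box B: F(B→C) = (7.4420 + 1.416) − 2.773 = 6.0850 mol/yr.
Box C: F(C→D) = (6.0850 + 3.723) − 3.688 = 6.1200 mol/yr.
Box D throughput = its input = 6.1200 mol/yr; τ = 1.936×10^7 / 6.1200 = 3.163×10^6 yr.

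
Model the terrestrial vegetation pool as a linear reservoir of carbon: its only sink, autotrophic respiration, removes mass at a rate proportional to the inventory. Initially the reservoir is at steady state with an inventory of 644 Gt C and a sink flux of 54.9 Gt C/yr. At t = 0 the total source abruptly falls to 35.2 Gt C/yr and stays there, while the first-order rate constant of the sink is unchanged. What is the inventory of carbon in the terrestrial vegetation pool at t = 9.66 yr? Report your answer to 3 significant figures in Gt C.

514 Gt C

Residence time τ = M₀/F₀ = 11.73 yr. The eventual steady state is M_∞ = M₀·(F₁/F₀) = 644 × 35.2/54.9 = 412.91 Gt C.
The anomaly ΔM(t) = M(t) − M_∞ decays as ΔM₀·e^(−t/τ) with ΔM₀ = 644 − 412.91 = 231.1 Gt C.
At t = 9.66 yr, e^(−t/τ) = e^(−0.8235) = 0.4389, so ΔM = 101.4 Gt C and M = 412.91 + 101.4 = 514.33 Gt C.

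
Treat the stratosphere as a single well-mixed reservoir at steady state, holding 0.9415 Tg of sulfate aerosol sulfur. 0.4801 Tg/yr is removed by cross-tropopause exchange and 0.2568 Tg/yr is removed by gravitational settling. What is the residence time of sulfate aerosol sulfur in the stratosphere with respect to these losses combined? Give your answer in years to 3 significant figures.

1.28 yr

Total removal = 0.4801 + 0.2568 = 0.73690 Tg/yr.
τ = M / ΣF_out = 0.9415 / 0.73690 = 1.278 yr.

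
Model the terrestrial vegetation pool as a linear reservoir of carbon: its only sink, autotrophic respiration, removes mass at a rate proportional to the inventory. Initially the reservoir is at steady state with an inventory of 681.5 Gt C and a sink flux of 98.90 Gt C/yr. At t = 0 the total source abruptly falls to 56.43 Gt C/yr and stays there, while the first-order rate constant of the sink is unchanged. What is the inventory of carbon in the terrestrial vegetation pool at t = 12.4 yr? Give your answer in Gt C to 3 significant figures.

τ = M₀/F₀ = 681.5/98.90 = 6.891 yr; rate constant k = 1/τ.
New steady state M_∞ = F₁/k = F₁·τ = 56.43 × 6.891 = 388.85 Gt C.
M(t) = M_∞ + (M₀ − M_∞)·e^(−t/τ); t/τ = 12.4/6.891 = 1.800, so e^(−t/τ) = 0.1654.
M(t) = 388.85 + 292.7 × 0.1654 = 437.25 Gt C.

437 Gt C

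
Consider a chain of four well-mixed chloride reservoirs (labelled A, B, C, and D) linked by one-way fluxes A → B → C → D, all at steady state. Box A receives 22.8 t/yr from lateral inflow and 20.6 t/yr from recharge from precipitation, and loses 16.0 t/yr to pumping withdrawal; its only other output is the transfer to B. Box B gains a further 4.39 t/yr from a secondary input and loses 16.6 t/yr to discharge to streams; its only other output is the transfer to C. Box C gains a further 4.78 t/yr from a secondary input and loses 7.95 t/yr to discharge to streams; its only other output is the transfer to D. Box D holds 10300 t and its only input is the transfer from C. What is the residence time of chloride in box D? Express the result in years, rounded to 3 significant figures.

Box A: F(A→B) = (22.8 + 20.6) − 16.0 = 27.400 t/yr.
Box B: F(B→C) = (27.400 + 4.39) − 16.6 = 15.190 t/yr.
Box C: F(C→D) = (15.190 + 4.78) − 7.95 = 12.020 t/yr.
Box D throughput = its input = 12.020 t/yr; τ = 10300 / 12.020 = 856.9 yr.

857 yr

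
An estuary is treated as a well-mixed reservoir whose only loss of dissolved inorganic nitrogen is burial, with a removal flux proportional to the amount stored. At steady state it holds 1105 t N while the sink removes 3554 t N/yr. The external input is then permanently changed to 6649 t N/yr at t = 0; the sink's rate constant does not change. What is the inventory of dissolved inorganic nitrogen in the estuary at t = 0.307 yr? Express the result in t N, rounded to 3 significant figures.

1710 t N

Residence time τ = M₀/F₀ = 0.3109 yr. The eventual steady state is M_∞ = M₀·(F₁/F₀) = 1105 × 6649/3554 = 2067.3 t N.
The anomaly ΔM(t) = M(t) − M_∞ decays as ΔM₀·e^(−t/τ) with ΔM₀ = 1105 − 2067.3 = −962.3 t N.
At t = 0.307 yr, e^(−t/τ) = e^(−0.9874) = 0.3725, so ΔM = −358.5 t N and M = 2067.3 − 358.5 = 1708.8 t N.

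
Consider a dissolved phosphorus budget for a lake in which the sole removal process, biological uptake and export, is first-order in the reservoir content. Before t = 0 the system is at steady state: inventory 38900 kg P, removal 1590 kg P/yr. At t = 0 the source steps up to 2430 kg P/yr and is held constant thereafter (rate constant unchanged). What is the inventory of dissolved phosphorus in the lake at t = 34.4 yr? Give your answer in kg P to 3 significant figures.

Residence time τ = M₀/F₀ = 24.47 yr. The eventual steady state is M_∞ = M₀·(F₁/F₀) = 38900 × 2430/1590 = 59451 kg P.
The anomaly ΔM(t) = M(t) − M_∞ decays as ΔM₀·e^(−t/τ) with ΔM₀ = 38900 − 59451 = −20550 kg P.
At t = 34.4 yr, e^(−t/τ) = e^(−1.406) = 0.2451, so ΔM = −5037 kg P and M = 59451 − 5037 = 54414 kg P.

54400 kg P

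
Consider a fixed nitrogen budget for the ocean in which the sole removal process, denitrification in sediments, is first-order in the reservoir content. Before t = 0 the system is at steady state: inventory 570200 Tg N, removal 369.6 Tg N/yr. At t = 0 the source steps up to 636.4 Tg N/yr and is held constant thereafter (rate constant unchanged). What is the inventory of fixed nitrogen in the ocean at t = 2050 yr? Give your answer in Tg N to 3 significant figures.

The sink rate constant is k = F₀/M₀ = 369.6/570200 = 0.0006482 yr⁻¹.
Solving dM/dt = F₁ − kM with M(0) = M₀ gives M(t) = F₁/k + (M₀ − F₁/k)·e^(−kt).
F₁/k = 636.4/0.0006482 = 981810 Tg N; kt = 0.0006482 × 2050 = 1.329, e^(−kt) = 0.2648.
M(2050) = 981810 + (570200 − 981810) × 0.2648 = 981810 − 109000 = 872810 Tg N.

873000 Tg N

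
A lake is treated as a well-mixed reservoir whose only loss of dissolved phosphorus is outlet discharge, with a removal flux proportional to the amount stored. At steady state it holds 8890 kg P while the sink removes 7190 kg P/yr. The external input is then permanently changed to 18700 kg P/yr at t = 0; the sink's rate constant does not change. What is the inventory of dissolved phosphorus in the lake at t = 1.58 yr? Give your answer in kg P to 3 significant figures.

19200 kg P

The sink rate constant is k = F₀/M₀ = 7190/8890 = 0.8088 yr⁻¹.
Solving dM/dt = F₁ − kM with M(0) = M₀ gives M(t) = F₁/k + (M₀ − F₁/k)·e^(−kt).
F₁/k = 18700/0.8088 = 23121 kg P; kt = 0.8088 × 1.58 = 1.278, e^(−kt) = 0.2786.
M(1.58) = 23121 + (8890 − 23121) × 0.2786 = 23121 − 3965 = 19156 kg P.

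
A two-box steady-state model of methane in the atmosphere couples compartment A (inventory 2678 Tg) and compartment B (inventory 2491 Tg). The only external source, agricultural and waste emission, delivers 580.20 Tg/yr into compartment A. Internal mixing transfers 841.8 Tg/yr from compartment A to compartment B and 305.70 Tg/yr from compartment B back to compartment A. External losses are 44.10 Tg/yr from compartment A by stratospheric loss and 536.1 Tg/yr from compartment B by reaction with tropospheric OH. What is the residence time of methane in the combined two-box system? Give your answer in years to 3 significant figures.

For the system as a whole, the A↔B exchange is internal and contributes nothing to the throughput; only the external sinks remove mass.
M_total = 2678 + 2491 = 5169.0 Tg.
ΣF_external_out = 44.10 + 536.1 = 580.20 Tg/yr.
τ = M_total / ΣF_ext = 5169.0 / 580.20 = 8.909 yr.

8.91 yr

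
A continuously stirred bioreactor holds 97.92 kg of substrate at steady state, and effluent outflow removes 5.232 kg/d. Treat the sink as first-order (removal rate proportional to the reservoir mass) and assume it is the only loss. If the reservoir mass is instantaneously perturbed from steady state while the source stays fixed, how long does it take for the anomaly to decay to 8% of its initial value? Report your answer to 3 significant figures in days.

For a linear reservoir the anomaly decays as exp(−t/τ) with τ = M/F = 97.92/5.232 = 18.72 d.
exp(−t/τ) = 0.08 ⇒ t = −τ ln(0.08) = 18.72 × 2.526 = 47.27 d.

47.3 d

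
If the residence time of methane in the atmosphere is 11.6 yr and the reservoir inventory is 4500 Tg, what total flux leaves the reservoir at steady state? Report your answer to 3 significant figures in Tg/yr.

F = M / τ = 4500 / 11.6 = 387.9 Tg/yr.

388 Tg/yr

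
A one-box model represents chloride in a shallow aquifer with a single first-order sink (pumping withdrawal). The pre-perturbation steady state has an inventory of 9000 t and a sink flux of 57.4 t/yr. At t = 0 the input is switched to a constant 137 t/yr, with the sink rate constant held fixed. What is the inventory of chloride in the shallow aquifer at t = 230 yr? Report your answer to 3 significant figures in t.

The sink rate constant is k = F₀/M₀ = 57.4/9000 = 0.006378 yr⁻¹.
Solving dM/dt = F₁ − kM with M(0) = M₀ gives M(t) = F₁/k + (M₀ − F₁/k)·e^(−kt).
F₁/k = 137/0.006378 = 21481 t; kt = 0.006378 × 230 = 1.467, e^(−kt) = 0.2306.
M(230) = 21481 + (9000 − 21481) × 0.2306 = 21481 − 2879 = 18602 t.

18600 t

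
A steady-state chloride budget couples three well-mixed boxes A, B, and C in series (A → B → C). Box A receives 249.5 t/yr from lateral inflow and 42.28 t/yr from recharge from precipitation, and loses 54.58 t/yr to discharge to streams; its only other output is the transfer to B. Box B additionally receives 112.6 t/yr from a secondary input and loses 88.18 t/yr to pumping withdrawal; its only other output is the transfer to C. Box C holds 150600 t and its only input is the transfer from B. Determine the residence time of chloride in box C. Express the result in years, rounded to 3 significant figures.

576 yr

Box A: F(A→B) = (249.5 + 42.28) − 54.58 = 237.20 t/yr.
Box B: F(B→C) = (237.20 + 112.6) − 88.18 = 261.62 t/yr.
Box C throughput = its input = 261.62 t/yr; τ = 150600 / 261.62 = 575.6 yr.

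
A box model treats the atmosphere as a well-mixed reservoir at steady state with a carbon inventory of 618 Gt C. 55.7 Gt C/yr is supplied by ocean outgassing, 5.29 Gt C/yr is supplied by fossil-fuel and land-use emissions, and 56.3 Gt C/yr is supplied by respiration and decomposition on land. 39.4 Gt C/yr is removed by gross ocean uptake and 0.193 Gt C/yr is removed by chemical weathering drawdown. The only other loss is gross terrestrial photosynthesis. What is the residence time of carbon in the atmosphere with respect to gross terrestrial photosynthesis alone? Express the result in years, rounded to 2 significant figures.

At steady state ΣF_in = ΣF_out.
ΣF_in = 55.7 + 5.29 + 56.3 = 117.29 Gt C/yr.
Gross terrestrial photosynthesis flux = ΣF_in − (39.4 + 0.193) = 117.29 − 39.59 = 77.70 Gt C/yr.
τ = M / F = 618 / 77.70 = 7.954 yr.

8.0 yr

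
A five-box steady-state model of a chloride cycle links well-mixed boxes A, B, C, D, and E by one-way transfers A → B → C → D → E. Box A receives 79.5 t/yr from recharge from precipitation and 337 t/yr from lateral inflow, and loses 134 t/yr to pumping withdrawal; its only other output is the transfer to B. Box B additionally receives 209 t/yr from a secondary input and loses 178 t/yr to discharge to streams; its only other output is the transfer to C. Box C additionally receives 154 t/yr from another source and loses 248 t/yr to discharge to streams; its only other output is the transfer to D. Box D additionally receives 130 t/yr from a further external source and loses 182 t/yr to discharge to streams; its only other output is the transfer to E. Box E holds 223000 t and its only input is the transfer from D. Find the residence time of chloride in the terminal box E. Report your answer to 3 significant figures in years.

Box A: F(A→B) = (79.5 + 337) − 134 = 282.50 t/yr.
Box B: F(B→C) = (282.50 + 209) − 178 = 313.50 t/yr.
Box C: F(C→D) = (313.50 + 154) − 248 = 219.50 t/yr.
Box D: F(D→E) = (219.50 + 130) − 182 = 167.50 t/yr.
Box E throughput = its input = 167.50 t/yr; τ = 223000 / 167.50 = 1331 yr.

1330 yr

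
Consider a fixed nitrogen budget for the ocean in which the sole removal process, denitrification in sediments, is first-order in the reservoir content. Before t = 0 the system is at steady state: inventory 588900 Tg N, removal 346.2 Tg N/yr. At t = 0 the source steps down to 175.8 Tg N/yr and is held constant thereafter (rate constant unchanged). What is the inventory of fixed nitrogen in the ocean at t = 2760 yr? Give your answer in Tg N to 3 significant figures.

The sink rate constant is k = F₀/M₀ = 346.2/588900 = 0.0005879 yr⁻¹.
Solving dM/dt = F₁ − kM with M(0) = M₀ gives M(t) = F₁/k + (M₀ − F₁/k)·e^(−kt).
F₁/k = 175.8/0.0005879 = 299040 Tg N; kt = 0.0005879 × 2760 = 1.623, e^(−kt) = 0.1974.
M(2760) = 299040 + (588900 − 299040) × 0.1974 = 299040 + 57220 = 356260 Tg N.

356000 Tg N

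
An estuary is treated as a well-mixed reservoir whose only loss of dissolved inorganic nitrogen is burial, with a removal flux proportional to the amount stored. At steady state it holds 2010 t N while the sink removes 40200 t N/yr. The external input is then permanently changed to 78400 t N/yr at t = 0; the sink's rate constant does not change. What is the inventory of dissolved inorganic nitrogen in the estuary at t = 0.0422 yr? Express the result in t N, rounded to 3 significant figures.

The sink rate constant is k = F₀/M₀ = 40200/2010 = 20.00 yr⁻¹.
Solving dM/dt = F₁ − kM with M(0) = M₀ gives M(t) = F₁/k + (M₀ − F₁/k)·e^(−kt).
F₁/k = 78400/20.00 = 3920.0 t N; kt = 20.00 × 0.0422 = 0.8440, e^(−kt) = 0.4300.
M(0.0422) = 3920.0 + (2010 − 3920.0) × 0.4300 = 3920.0 − 821.3 = 3098.7 t N.

3100 t N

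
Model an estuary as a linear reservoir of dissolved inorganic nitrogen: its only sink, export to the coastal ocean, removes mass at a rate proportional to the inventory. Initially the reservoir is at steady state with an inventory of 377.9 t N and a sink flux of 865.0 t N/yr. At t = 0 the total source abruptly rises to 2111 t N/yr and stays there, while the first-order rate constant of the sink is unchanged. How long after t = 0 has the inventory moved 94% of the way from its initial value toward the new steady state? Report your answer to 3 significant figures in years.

1.23 yr

τ = M₀/F₀ = 377.9/865.0 = 0.4369 yr.
The remaining gap fraction is e^(−t/τ); 94% covered ⇒ e^(−t/τ) = 0.0600.
t = −τ ln(0.0600) = 0.4369 × 2.813 = 1.229 yr.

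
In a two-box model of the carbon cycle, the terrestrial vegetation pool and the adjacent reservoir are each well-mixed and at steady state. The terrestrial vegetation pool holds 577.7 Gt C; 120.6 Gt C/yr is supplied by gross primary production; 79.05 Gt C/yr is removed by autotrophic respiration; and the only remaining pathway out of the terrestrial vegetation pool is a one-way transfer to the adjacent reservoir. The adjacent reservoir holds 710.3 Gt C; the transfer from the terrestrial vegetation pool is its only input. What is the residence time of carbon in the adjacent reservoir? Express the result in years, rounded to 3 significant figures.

Balance the terrestrial vegetation pool: ΣF_in = 120.60 Gt C/yr.
Transfer to the adjacent reservoir = ΣF_in − (79.05) = 41.550 Gt C/yr.
At steady state the output of the adjacent reservoir equals its input, 41.550 Gt C/yr.
τ = M / F = 710.3 / 41.550 = 17.10 yr.

17.1 yr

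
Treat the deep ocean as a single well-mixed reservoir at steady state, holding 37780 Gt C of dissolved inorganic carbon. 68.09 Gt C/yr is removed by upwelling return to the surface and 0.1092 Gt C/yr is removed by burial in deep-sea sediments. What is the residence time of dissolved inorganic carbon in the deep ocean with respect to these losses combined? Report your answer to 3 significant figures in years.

Total removal = 68.09 + 0.1092 = 68.199 Gt C/yr.
τ = M / ΣF_out = 37780 / 68.199 = 554.0 yr.

554 yr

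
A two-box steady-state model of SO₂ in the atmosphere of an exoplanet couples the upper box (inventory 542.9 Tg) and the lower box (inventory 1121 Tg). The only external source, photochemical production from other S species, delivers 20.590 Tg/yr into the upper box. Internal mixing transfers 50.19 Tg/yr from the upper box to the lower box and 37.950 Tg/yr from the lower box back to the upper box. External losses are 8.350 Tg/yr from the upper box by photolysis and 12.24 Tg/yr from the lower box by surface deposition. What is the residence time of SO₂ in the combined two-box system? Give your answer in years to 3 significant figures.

Treat the two boxes together as one reservoir: the mixing fluxes between them are internal recycling, so τ = ΣM / Σ(external losses).
M_total = 542.9 + 1121 = 1663.9 Tg.
ΣF_external_out = 8.350 + 12.24 = 20.590 Tg/yr.
τ = M_total / ΣF_ext = 1663.9 / 20.590 = 80.81 yr.

80.8 yr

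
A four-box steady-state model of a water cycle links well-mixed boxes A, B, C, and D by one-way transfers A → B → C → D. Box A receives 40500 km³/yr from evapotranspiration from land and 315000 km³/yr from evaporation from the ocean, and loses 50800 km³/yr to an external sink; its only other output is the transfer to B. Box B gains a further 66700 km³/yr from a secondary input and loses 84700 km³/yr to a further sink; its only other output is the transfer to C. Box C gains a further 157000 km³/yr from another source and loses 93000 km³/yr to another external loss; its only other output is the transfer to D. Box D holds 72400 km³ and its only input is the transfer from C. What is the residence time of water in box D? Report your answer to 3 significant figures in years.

Box A: F(A→B) = (40500 + 315000) − 50800 = 304700 km³/yr.
Box B: F(B→C) = (304700 + 66700) − 84700 = 286700 km³/yr.
Box C: F(C→D) = (286700 + 157000) − 93000 = 350700 km³/yr.
Box D throughput = its input = 350700 km³/yr; τ = 72400 / 350700 = 0.2064 yr.

0.206 yr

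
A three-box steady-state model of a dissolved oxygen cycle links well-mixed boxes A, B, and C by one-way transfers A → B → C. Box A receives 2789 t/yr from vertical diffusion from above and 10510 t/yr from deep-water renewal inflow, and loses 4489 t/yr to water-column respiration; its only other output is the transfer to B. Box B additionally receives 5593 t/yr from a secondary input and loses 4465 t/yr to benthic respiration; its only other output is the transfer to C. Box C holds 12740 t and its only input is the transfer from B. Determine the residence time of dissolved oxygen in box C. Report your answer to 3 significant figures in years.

1.28 yr

Box A: F(A→B) = (2789 + 10510) − 4489 = 8810.0 t/yr.
Box B: F(B→C) = (8810.0 + 5593) − 4465 = 9938.0 t/yr.
Box C throughput = its input = 9938.0 t/yr; τ = 12740 / 9938.0 = 1.282 yr.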